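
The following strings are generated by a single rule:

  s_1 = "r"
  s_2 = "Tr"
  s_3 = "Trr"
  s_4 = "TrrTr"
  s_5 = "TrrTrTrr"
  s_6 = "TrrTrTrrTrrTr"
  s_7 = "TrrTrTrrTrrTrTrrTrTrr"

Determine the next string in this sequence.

This is a Fibonacci-style word recurrence s(k) = s(k−1)·s(k−2): e.g. Tr·r = Trr.
So term 8 is TrrTrTrrTrrTrTrrTrTrr·TrrTrTrrTrrTr.

TrrTrTrrTrrTrTrrTrTrrTrrTrTrrTrrTr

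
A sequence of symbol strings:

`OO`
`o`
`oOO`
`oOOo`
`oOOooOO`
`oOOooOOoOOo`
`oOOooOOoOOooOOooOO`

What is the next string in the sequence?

Each term (from the third on) is the previous term followed by the one before it: term 3 = o·OO = oOO.
So term 8 is oOOooOOoOOooOOooOO·oOOooOOoOOo.

oOOooOOoOOooOOooOOoOOooOOoOOo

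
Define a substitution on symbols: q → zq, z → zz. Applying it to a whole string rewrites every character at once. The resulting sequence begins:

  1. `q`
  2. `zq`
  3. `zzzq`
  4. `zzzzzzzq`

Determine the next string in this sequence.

Expanding zzzzzzzq: z→zz, z→zz, z→zz, z→zz, z→zz, z→zz, z→zz, q→zq. Concatenated: zz zz zz zz zz zz zz zq.

zzzzzzzzzzzzzzzq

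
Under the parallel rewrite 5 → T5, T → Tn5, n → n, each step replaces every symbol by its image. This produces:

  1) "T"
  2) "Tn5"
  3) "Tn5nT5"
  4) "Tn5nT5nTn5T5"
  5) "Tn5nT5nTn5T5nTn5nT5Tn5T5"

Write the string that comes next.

Tn5nT5nTn5T5nTn5nT5Tn5T5nTn5nT5nTn5T5Tn5nT5Tn5T5

Applying the rule to each of the 24 symbols of Tn5nT5nTn5T5nTn5nT5Tn5T5 gives the pieces Tn5 n T5 n Tn5 T5 n Tn5 n T5 Tn5 T5 n Tn5 n T5 n Tn5 T5 Tn5 n T5 Tn5 T5, which concatenate to the answer.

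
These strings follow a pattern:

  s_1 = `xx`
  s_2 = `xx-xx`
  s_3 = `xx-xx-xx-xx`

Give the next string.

Each string is two copies of the previous one joined by '-'.
One more doubling of xx-xx-xx-xx gives the answer.

xx-xx-xx-xx-xx-xx-xx-xx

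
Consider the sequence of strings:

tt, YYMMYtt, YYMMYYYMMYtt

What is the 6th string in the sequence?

Each term is the previous one with YYMMY prepended.
From YYMMYYYMMYtt, 3 further steps: YYMMYYYMMYtt → YYMMYYYMMYYYMMYtt → YYMMYYYMMYYYMMYYYMMYtt → (answer).

YYMMYYYMMYYYMMYYYMMYYYMMYtt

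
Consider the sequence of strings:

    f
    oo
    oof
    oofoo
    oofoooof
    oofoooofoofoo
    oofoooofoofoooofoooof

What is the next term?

Each term (from the third on) is the previous term followed by the one before it: term 3 = oo·f = oof.
The next term joins oofoooofoofoooofoooof and oofoooofoofoo.

oofoooofoofoooofoooofoofoooofoofoo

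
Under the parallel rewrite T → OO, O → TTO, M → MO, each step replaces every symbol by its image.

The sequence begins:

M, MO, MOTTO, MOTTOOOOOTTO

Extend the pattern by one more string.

MOTTOOOOOTTOTTOTTOTTOTTOOOOOTTO

Expanding MOTTOOOOOTTO: M→MO, O→TTO, T→OO, T→OO, O→TTO, O→TTO, O→TTO, O→TTO, O→TTO, T→OO, T→OO, O→TTO. Concatenated: MO TTO OO OO TTO TTO TTO TTO TTO OO OO TTO.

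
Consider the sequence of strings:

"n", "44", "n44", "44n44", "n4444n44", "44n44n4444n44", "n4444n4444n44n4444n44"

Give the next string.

From term 3 onward, concatenate the second-to-last term with the last: n·44 = n44, 44·n44 = 44n44, …
So term 8 is 44n44n4444n44·n4444n4444n44n4444n44.

44n44n4444n44n4444n4444n44n4444n44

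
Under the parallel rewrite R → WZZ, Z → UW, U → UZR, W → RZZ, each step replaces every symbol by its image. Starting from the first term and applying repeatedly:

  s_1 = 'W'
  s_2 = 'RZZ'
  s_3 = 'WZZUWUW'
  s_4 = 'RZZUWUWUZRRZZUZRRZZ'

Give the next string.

Applying the rule to each of the 19 symbols of RZZUWUWUZRRZZUZRRZZ gives the pieces WZZ UW UW UZR RZZ UZR RZZ UZR UW WZZ WZZ UW UW UZR UW WZZ WZZ UW UW, which concatenate to the answer.

WZZUWUWUZRRZZUZRRZZUZRUWWZZWZZUWUWUZRUWWZZWZZUWUW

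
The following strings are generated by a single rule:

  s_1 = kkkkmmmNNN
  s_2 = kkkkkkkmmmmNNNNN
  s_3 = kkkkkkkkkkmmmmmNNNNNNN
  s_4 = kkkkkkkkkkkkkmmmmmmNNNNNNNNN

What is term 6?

The n-th term is 3n+1 k's then n+2 m's then 2n+1 N's (n = 1, 2, …).
For term 6, n = 6, so the run lengths are 19, 8, 13.

kkkkkkkkkkkkkkkkkkkmmmmmmmmNNNNNNNNNNNNN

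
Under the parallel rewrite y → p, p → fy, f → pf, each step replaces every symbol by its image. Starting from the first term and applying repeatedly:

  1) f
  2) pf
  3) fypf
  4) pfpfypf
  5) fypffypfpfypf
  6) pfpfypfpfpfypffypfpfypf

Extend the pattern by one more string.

Rewriting the 23 symbols of pfpfypfpfpfypffypfpfypf one by one yields fy pf fy pf p fy pf fy pf fy pf p fy pf pf p fy pf fy pf p fy pf; concatenated:

fypffypfpfypffypffypfpfypfpfpfypffypfpfypf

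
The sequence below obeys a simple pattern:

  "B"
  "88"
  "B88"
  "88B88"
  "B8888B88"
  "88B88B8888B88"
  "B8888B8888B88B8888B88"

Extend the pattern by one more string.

From term 3 onward, concatenate the second-to-last term with the last: B·88 = B88, 88·B88 = 88B88, …
Continuing: 88B88B8888B88 · B8888B8888B88B8888B88 gives term 8.

88B88B8888B88B8888B8888B88B8888B88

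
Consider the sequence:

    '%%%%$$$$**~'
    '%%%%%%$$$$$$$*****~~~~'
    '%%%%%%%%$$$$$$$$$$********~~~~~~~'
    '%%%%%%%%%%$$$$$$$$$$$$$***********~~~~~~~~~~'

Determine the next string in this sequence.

%%%%%%%%%%%%$$$$$$$$$$$$$$$$**************~~~~~~~~~~~~~

Reading off run lengths: % runs 4, 6, 8, 10; $ runs 4, 7, 10, 13; * runs 2, 5, 8, 11; ~ runs 1, 4, 7, 10 — each is linear in n (n = 1, 2, …).
Setting n = 5 gives 12, 16, 14, 13 characters in each block.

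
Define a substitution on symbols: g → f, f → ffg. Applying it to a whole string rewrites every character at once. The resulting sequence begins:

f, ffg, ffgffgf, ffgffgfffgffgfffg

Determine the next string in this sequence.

φ(ffgffgfffgffgfffg) expands symbol-by-symbol to ffg ffg f ffg ffg f ffg ffg ffg f ffg ffg f ffg ffg ffg f; joining the 17 pieces gives the next term.

ffgffgfffgffgfffgffgffgfffgffgfffgffgffgf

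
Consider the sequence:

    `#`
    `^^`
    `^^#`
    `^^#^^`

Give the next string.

^^#^^^^#

Each term (from the third on) is the previous term followed by the one before it: term 3 = ^^·# = ^^#.
Continuing: ^^#^^ · ^^# gives term 5.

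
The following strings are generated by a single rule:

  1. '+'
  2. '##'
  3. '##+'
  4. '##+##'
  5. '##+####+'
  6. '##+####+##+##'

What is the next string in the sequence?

This is a Fibonacci-style word recurrence s(k) = s(k−1)·s(k−2): e.g. ##·+ = ##+.
The next term joins ##+####+##+## and ##+####+.

##+####+##+####+####+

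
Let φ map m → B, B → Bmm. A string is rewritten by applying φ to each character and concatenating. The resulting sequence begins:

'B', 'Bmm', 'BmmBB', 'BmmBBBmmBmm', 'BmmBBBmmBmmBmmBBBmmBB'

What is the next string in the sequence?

Rewriting the 21 symbols of BmmBBBmmBmmBmmBBBmmBB one by one yields Bmm B B Bmm Bmm Bmm B B Bmm B B Bmm B B Bmm Bmm Bmm B B Bmm Bmm; concatenated:

BmmBBBmmBmmBmmBBBmmBBBmmBBBmmBmmBmmBBBmmBmm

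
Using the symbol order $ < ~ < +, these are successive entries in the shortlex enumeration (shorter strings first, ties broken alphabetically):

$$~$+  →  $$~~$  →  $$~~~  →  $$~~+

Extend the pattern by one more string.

Find the rightmost character of $$~~+ below +, bump it to the next letter, and reset everything to its right to $.

$$~+$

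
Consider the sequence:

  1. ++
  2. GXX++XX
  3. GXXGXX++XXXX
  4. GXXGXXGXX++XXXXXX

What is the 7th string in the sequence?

GXXGXXGXXGXXGXXGXX++XXXXXXXXXXXX

Every step adds GXX to the front and XX to the end of the previous string.
From GXXGXXGXX++XXXXXX, 3 further steps: GXXGXXGXX++XXXXXX → GXXGXXGXXGXX++XXXXXXXX → GXXGXXGXXGXXGXX++XXXXXXXXXX → (answer).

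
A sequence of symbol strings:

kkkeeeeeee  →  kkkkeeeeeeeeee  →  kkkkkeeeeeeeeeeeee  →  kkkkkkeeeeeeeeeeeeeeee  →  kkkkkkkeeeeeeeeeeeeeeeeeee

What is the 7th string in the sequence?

Each string has the form k^{n+1} e^{3n+1}, where the shown terms are n = 2, 3, 4, 5, 6.
At n = 8 the blocks have lengths 9, 25.

kkkkkkkkkeeeeeeeeeeeeeeeeeeeeeeeee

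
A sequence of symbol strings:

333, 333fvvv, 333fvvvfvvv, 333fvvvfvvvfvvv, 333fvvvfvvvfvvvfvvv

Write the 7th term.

Every step adds fvvv to the end: s(k+1) = s(k)·fvvv.
From 333fvvvfvvvfvvvfvvv, 2 further steps: 333fvvvfvvvfvvvfvvv → 333fvvvfvvvfvvvfvvvfvvv → (answer).

333fvvvfvvvfvvvfvvvfvvvfvvv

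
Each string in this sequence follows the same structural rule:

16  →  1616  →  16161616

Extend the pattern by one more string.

1616161616161616

s(k+1) = s(k)·s(k) — each term doubles the last.
So the next term is two copies of 16161616.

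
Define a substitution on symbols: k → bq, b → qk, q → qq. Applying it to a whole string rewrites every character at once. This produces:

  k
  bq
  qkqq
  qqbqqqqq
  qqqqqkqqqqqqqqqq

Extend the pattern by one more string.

Replace each of the 16 characters of qqqqqkqqqqqqqqqq in place — qq qq qq qq qq bq qq qq qq qq qq qq qq qq qq qq — and concatenate.

qqqqqqqqqqbqqqqqqqqqqqqqqqqqqqqq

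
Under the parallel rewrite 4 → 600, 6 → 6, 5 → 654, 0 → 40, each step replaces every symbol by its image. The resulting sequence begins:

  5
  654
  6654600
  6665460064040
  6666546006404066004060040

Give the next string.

Applying the rule to each of the 25 symbols of 6666546006404066004060040 gives the pieces 6 6 6 6 654 600 6 40 40 6 600 40 600 40 6 6 40 40 600 40 6 40 40 600 40, which concatenate to the answer.

66666546006404066004060040664040600406404060040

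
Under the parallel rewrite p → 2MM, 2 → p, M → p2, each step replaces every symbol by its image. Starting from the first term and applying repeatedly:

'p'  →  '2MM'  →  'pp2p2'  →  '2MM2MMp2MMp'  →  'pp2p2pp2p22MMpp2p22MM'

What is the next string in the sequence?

2MM2MMp2MMp2MM2MMp2MMppp2p22MM2MMp2MMppp2p2

Replace each of the 21 characters of pp2p2pp2p22MMpp2p22MM in place — 2MM 2MM p 2MM p 2MM 2MM p 2MM p p p2 p2 2MM 2MM p 2MM p p p2 p2 — and concatenate.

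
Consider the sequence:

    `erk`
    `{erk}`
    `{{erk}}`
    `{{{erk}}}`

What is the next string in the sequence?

Every step adds { to the front and } to the end of the previous string.
One more step from {{{erk}}} gives the answer.

{{{{erk}}}}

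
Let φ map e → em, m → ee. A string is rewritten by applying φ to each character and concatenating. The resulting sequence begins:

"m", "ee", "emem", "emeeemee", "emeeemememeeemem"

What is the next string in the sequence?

Applying the rule to each of the 16 symbols of emeeemememeeemem gives the pieces em ee em em em ee em ee em ee em em em ee em ee, which concatenate to the answer.

emeeemememeeemeeemeeemememeeemee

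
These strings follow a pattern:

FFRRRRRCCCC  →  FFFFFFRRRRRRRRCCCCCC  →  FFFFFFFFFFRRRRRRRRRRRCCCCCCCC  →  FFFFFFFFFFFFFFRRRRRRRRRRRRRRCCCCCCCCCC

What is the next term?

Term n consists of 4n-2 F's, followed by 3n+2 R's, followed by 2n+2 C's (n = 1, 2, …).
Setting n = 5 gives 18, 17, 12 characters in each block.

FFFFFFFFFFFFFFFFFFRRRRRRRRRRRRRRRRRCCCCCCCCCCCC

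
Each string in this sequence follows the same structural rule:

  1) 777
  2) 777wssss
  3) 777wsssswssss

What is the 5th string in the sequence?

777wsssswsssswsssswssss

Every step adds wssss to the end: s(k+1) = s(k)·wssss.
From 777wsssswssss, 2 further steps: 777wsssswssss → 777wsssswsssswssss → (answer).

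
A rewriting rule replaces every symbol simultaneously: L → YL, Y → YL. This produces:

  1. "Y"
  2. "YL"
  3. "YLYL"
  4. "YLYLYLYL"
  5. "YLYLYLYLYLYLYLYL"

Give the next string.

YLYLYLYLYLYLYLYLYLYLYLYLYLYLYLYL

Applying the rule to each of the 16 symbols of YLYLYLYLYLYLYLYL gives the pieces YL YL YL YL YL YL YL YL YL YL YL YL YL YL YL YL, which concatenate to the answer.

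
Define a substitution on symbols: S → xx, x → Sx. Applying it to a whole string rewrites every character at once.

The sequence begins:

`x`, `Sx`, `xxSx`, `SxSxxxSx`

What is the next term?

xxSxxxSxSxSxxxSx

Rewriting each symbol of SxSxxxSx: S→xx, x→Sx, S→xx, x→Sx, x→Sx, x→Sx, S→xx, x→Sx, which concatenates to xx Sx xx Sx Sx Sx xx Sx.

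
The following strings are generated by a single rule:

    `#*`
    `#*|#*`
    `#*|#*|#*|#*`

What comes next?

#*|#*|#*|#*|#*|#*|#*|#*

Each string is two copies of the previous one joined by '|'.
So the next term is two copies of #*|#*|#*|#* with '|' between the halves.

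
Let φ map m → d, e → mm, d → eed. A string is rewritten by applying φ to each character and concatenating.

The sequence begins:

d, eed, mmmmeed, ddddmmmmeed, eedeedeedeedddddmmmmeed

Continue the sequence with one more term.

Applying the rule to each of the 23 symbols of eedeedeedeedddddmmmmeed gives the pieces mm mm eed mm mm eed mm mm eed mm mm eed eed eed eed eed d d d d mm mm eed, which concatenate to the answer.

mmmmeedmmmmeedmmmmeedmmmmeedeedeedeedeedddddmmmmeed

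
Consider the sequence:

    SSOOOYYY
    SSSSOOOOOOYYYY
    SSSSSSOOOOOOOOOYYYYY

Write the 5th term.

Reading off run lengths: S runs 2, 4, 6; O runs 3, 6, 9; Y runs 3, 4, 5 — each is linear in n (n = 1, 2, …).
For term 5, n = 5, so the run lengths are 10, 15, 7.

SSSSSSSSSSOOOOOOOOOOOOOOOYYYYYYY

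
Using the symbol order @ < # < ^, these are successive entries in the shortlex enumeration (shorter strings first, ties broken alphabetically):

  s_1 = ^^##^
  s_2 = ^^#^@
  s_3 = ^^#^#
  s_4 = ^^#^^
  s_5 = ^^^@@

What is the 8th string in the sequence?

^^^#@

Advancing 3 positions from ^^^@@ through ^^^@@ → ^^^@# → ^^^@^ reaches term 8.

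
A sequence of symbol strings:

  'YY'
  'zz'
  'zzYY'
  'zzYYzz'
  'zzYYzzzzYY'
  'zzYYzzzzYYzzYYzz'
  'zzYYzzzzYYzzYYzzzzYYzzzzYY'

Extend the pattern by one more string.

zzYYzzzzYYzzYYzzzzYYzzzzYYzzYYzzzzYYzzYYzz

This is a Fibonacci-style word recurrence s(k) = s(k−1)·s(k−2): e.g. zz·YY = zzYY.
So term 8 is zzYYzzzzYYzzYYzzzzYYzzzzYY·zzYYzzzzYYzzYYzz.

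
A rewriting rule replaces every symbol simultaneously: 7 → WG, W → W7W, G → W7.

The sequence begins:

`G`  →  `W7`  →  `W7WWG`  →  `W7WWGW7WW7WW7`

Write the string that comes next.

Applying the rule to each of the 13 symbols of W7WWGW7WW7WW7 gives the pieces W7W WG W7W W7W W7 W7W WG W7W W7W WG W7W W7W WG, which concatenate to the answer.

W7WWGW7WW7WW7W7WWGW7WW7WWGW7WW7WWG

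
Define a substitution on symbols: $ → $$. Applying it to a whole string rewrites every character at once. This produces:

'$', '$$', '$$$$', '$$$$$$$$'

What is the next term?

$$$$$$$$$$$$$$$$

Expanding $$$$$$$$: $→$$, $→$$, $→$$, $→$$, $→$$, $→$$, $→$$, $→$$. Concatenated: $$ $$ $$ $$ $$ $$ $$ $$.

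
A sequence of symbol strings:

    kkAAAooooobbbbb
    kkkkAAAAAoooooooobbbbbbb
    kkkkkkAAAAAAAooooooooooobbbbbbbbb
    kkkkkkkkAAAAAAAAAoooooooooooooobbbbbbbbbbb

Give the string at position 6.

kkkkkkkkkkkkAAAAAAAAAAAAAoooooooooooooooooooobbbbbbbbbbbbbbb

Each string has the form k^{2n} A^{2n+1} o^{3n+2} b^{2n+3} (n = 1, 2, …).
Setting n = 6 gives 12, 13, 20, 15 characters in each block.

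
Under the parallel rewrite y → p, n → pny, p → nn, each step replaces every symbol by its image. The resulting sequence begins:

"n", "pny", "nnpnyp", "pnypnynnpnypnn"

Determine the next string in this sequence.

nnpnypnnpnyppnypnynnpnypnnpnypny

φ(pnypnynnpnypnn) expands symbol-by-symbol to nn pny p nn pny p pny pny nn pny p nn pny pny; joining the 14 pieces gives the next term.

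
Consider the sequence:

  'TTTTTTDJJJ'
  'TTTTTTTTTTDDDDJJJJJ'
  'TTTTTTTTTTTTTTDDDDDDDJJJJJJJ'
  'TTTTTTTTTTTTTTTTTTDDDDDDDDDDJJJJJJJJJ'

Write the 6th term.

The n-th term is 4n+2 T's then 3n-2 D's then 2n+1 J's (n = 1, 2, …).
At n = 6 the blocks have lengths 26, 16, 13.

TTTTTTTTTTTTTTTTTTTTTTTTTTDDDDDDDDDDDDDDDDJJJJJJJJJJJJJ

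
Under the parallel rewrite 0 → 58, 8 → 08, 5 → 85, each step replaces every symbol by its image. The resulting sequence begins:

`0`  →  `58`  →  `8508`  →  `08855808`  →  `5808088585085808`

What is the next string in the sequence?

Rewriting the 16 symbols of 5808088585085808 one by one yields 85 08 58 08 58 08 08 85 08 85 58 08 85 08 58 08; concatenated:

85085808580808850885580885085808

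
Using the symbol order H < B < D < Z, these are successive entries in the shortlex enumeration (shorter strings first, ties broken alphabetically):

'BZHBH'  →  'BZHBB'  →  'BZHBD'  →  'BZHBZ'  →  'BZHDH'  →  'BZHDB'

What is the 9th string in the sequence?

BZHZH

Advancing 3 positions from BZHDB through BZHDB → BZHDD → BZHDZ reaches term 9.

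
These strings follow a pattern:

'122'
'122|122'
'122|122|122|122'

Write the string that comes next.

122|122|122|122|122|122|122|122

Each string is two copies of the previous one joined by '|'.
So the next term is two copies of 122|122|122|122 with '|' between the halves.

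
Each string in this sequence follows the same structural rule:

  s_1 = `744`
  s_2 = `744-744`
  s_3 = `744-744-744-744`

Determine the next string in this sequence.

744-744-744-744-744-744-744-744

Each string is two copies of the previous one joined by '-'.
One more doubling of 744-744-744-744 gives the answer.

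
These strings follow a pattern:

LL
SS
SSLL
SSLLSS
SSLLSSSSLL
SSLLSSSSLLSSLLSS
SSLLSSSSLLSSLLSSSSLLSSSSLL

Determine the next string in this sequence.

Each term (from the third on) is the previous term followed by the one before it: term 3 = SS·LL = SSLL.
So term 8 is SSLLSSSSLLSSLLSSSSLLSSSSLL·SSLLSSSSLLSSLLSS.

SSLLSSSSLLSSLLSSSSLLSSSSLLSSLLSSSSLLSSLLSS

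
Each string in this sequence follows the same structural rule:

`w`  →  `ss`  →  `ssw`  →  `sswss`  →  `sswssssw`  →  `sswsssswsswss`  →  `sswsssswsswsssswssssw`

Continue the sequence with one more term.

From term 3 onward, concatenate the last term with the second-to-last: ss·w = ssw, ssw·ss = sswss, …
So term 8 is sswsssswsswsssswssssw·sswsssswsswss.

sswsssswsswsssswsssswsswsssswsswss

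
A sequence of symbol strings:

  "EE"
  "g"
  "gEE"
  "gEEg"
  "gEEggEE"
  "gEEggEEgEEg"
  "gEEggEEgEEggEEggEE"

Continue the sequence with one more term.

From term 3 onward, concatenate the last term with the second-to-last: g·EE = gEE, gEE·g = gEEg, …
The next term joins gEEggEEgEEggEEggEE and gEEggEEgEEg.

gEEggEEgEEggEEggEEgEEggEEgEEg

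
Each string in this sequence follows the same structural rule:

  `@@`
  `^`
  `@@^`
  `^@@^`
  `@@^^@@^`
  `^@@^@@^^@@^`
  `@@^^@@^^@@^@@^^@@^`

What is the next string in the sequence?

^@@^@@^^@@^@@^^@@^^@@^@@^^@@^

This is a Fibonacci-style word recurrence s(k) = s(k−2)·s(k−1): e.g. @@·^ = @@^.
So term 8 is ^@@^@@^^@@^·@@^^@@^^@@^@@^^@@^.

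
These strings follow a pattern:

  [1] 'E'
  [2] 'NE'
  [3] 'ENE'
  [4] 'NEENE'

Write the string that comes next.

ENENEENE

Each term (from the third on) is the two preceding terms concatenated in order: term 3 = E·NE = ENE.
The next term joins ENE and NEENE.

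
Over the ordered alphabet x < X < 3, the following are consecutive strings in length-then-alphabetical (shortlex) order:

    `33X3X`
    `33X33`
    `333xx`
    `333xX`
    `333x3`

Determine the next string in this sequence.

Find the rightmost character of 333x3 below 3, bump it to the next letter, and reset everything to its right to x.

333Xx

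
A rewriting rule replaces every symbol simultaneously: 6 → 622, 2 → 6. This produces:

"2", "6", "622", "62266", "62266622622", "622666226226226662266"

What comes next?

φ(622666226226226662266) expands symbol-by-symbol to 622 6 6 622 622 622 6 6 622 6 6 622 6 6 622 622 622 6 6 622 622; joining the 21 pieces gives the next term.

6226662262262266622666226662262262266622622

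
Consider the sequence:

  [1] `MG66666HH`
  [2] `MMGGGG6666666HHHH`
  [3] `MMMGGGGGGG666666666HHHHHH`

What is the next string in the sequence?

The n-th term is n M's then 3n-2 G's then 2n+3 6's then 2n H's (n = 1, 2, …).
For the next term, n = 4, so the run lengths are 4, 10, 11, 8.

MMMMGGGGGGGGGG66666666666HHHHHHHH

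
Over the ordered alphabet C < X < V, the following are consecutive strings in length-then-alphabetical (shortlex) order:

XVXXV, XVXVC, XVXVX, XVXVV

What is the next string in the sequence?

Treat XVXVV as a base-3 numeral over the given alphabet and add one, carrying through any trailing V's.

XVVCC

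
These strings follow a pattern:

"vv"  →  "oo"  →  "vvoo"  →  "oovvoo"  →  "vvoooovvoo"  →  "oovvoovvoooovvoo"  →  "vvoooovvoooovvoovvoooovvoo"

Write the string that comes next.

oovvoovvoooovvoovvoooovvoooovvoovvoooovvoo

This is a Fibonacci-style word recurrence s(k) = s(k−2)·s(k−1): e.g. vv·oo = vvoo.
So term 8 is oovvoovvoooovvoo·vvoooovvoooovvoovvoooovvoo.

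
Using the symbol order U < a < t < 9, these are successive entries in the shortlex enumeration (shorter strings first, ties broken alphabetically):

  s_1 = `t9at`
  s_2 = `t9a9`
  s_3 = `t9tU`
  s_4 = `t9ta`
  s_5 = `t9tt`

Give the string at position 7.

Stepping forward 2 times from t9tt: t9tt → t9t9, then the target.

t99U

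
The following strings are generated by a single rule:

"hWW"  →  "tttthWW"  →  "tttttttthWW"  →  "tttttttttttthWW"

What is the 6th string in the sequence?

Every step adds tttt at the front: s(k+1) = tttt·s(k).
From tttttttttttthWW, 2 further steps: tttttttttttthWW → tttttttttttttttthWW → (answer).

tttttttttttttttttttthWW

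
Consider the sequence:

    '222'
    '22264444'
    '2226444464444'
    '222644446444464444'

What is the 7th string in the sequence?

222644446444464444644446444464444

Each term is the previous one with 64444 appended.
From 222644446444464444, 3 further steps: 222644446444464444 → 22264444644446444464444 → 2226444464444644446444464444 → (answer).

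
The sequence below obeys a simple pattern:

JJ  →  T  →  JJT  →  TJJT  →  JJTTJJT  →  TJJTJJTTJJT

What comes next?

JJTTJJTTJJTJJTTJJT

From term 3 onward, concatenate the second-to-last term with the last: JJ·T = JJT, T·JJT = TJJT, …
Continuing: JJTTJJT · TJJTJJTTJJT gives term 7.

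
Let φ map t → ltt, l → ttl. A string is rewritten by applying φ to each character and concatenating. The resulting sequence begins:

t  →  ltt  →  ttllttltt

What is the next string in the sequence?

lttlttttlttllttlttttllttltt

Apply φ to ttllttltt symbol by symbol: t→ltt, t→ltt, l→ttl, l→ttl, t→ltt, t→ltt, l→ttl, t→ltt, t→ltt; joined: ltt ltt ttl ttl ltt ltt ttl ltt ltt.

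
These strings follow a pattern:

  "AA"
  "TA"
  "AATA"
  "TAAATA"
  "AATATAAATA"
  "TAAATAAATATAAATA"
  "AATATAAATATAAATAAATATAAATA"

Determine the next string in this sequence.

This is a Fibonacci-style word recurrence s(k) = s(k−2)·s(k−1): e.g. AA·TA = AATA.
The next term joins TAAATAAATATAAATA and AATATAAATATAAATAAATATAAATA.

TAAATAAATATAAATAAATATAAATATAAATAAATATAAATA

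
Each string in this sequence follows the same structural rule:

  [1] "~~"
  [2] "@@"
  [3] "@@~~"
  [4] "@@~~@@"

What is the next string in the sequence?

This is a Fibonacci-style word recurrence s(k) = s(k−1)·s(k−2): e.g. @@·~~ = @@~~.
Continuing: @@~~@@ · @@~~ gives term 5.

@@~~@@@@~~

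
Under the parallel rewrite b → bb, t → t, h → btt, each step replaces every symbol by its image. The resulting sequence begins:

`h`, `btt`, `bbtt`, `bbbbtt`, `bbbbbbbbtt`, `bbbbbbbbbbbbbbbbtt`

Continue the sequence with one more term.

bbbbbbbbbbbbbbbbbbbbbbbbbbbbbbbbtt

Replace each of the 18 characters of bbbbbbbbbbbbbbbbtt in place — bb bb bb bb bb bb bb bb bb bb bb bb bb bb bb bb t t — and concatenate.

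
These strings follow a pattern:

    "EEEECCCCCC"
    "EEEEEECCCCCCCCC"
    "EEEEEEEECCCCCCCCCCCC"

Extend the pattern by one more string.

Term n consists of 2n E's, followed by 3n C's, where the shown terms are n = 2, 3, 4.
For the next term, n = 5, so the run lengths are 10, 15.

EEEEEEEEEECCCCCCCCCCCCCCC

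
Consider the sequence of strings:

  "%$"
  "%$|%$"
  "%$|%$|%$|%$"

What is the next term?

s(k+1) = s(k)·|·s(k) — each term doubles the last with '|' between the halves.
Doubling %$|%$|%$|%$ with '|' between the halves:

%$|%$|%$|%$|%$|%$|%$|%$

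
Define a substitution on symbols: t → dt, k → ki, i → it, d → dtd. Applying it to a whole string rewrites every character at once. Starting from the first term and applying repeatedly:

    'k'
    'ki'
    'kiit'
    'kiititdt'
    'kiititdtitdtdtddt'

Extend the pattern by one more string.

φ(kiititdtitdtdtddt) expands symbol-by-symbol to ki it it dt it dt dtd dt it dt dtd dt dtd dt dtd dtd dt; joining the 17 pieces gives the next term.

kiititdtitdtdtddtitdtdtddtdtddtdtddtddt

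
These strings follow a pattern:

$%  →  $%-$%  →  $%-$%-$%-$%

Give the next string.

$%-$%-$%-$%-$%-$%-$%-$%

s(k+1) = s(k)·-·s(k) — each term doubles the last with '-' between the halves.
One more doubling of $%-$%-$%-$% gives the answer.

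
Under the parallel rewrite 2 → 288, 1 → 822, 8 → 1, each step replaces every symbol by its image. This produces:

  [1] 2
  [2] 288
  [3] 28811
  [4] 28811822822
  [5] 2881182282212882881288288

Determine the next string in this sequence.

288118228221288288128828882228811288118222881128811

Applying the rule to each of the 25 symbols of 2881182282212882881288288 gives the pieces 288 1 1 822 822 1 288 288 1 288 288 822 288 1 1 288 1 1 822 288 1 1 288 1 1, which concatenate to the answer.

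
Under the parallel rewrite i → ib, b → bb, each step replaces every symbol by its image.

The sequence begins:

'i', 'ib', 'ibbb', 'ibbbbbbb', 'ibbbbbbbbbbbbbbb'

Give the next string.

ibbbbbbbbbbbbbbbbbbbbbbbbbbbbbbb

Applying the rule to each of the 16 symbols of ibbbbbbbbbbbbbbb gives the pieces ib bb bb bb bb bb bb bb bb bb bb bb bb bb bb bb, which concatenate to the answer.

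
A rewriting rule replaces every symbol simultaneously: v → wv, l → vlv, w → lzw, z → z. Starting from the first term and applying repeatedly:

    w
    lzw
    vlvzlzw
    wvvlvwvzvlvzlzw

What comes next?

lzwwvwvvlvwvlzwwvzwvvlvwvzvlvzlzw

Applying the rule to each of the 15 symbols of wvvlvwvzvlvzlzw gives the pieces lzw wv wv vlv wv lzw wv z wv vlv wv z vlv z lzw, which concatenate to the answer.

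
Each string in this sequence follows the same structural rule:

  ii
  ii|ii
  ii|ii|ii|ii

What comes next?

Every step duplicates the string with '|' between the halves.
Doubling ii|ii|ii|ii with '|' between the halves:

ii|ii|ii|ii|ii|ii|ii|ii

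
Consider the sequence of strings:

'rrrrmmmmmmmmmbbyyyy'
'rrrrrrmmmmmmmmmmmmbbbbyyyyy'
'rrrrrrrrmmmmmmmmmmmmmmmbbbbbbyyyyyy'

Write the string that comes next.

rrrrrrrrrrmmmmmmmmmmmmmmmmmmbbbbbbbbyyyyyyy

Term n consists of 2n r's, followed by 3n+3 m's, followed by 2n-2 b's, followed by n+2 y's, where the shown terms are n = 2, 3, 4.
For the next term, n = 5, so the run lengths are 10, 18, 8, 7.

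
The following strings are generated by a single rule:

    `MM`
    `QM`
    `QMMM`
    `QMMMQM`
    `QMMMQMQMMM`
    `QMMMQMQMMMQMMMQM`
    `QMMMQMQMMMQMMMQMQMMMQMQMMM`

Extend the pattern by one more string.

QMMMQMQMMMQMMMQMQMMMQMQMMMQMMMQMQMMMQMMMQM

From term 3 onward, concatenate the last term with the second-to-last: QM·MM = QMMM, QMMM·QM = QMMMQM, …
Continuing: QMMMQMQMMMQMMMQMQMMMQMQMMM · QMMMQMQMMMQMMMQM gives term 8.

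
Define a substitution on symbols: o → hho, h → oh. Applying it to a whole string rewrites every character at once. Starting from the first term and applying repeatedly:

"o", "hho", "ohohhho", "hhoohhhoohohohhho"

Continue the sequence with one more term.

Rewriting the 17 symbols of hhoohhhoohohohhho one by one yields oh oh hho hho oh oh oh hho hho oh hho oh hho oh oh oh hho; concatenated:

ohohhhohhoohohohhhohhoohhhoohhhoohohohhho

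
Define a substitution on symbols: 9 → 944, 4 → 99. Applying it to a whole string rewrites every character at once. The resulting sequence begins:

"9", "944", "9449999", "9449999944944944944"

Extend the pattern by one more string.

Rewriting the 19 symbols of 9449999944944944944 one by one yields 944 99 99 944 944 944 944 944 99 99 944 99 99 944 99 99 944 99 99; concatenated:

94499999449449449449449999944999994499999449999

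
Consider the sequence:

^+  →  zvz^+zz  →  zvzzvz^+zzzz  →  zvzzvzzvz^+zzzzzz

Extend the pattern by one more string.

zvzzvzzvzzvz^+zzzzzzzz

Each term wraps the previous one in zvz on the left and zz on the right.
So the next term is zvz·zvzzvzzvz^+zzzzzz·zz.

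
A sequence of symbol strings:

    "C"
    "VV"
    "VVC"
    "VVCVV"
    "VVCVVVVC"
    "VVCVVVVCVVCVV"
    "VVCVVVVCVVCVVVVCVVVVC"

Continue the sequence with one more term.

VVCVVVVCVVCVVVVCVVVVCVVCVVVVCVVCVV

Each term (from the third on) is the previous term followed by the one before it: term 3 = VV·C = VVC.
So term 8 is VVCVVVVCVVCVVVVCVVVVC·VVCVVVVCVVCVV.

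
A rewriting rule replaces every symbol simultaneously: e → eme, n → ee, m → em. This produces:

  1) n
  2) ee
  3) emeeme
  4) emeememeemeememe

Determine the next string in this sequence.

Replace each of the 16 characters of emeememeemeememe in place — eme em eme eme em eme em eme eme em eme eme em eme em eme — and concatenate.

emeememeemeememeememeemeememeemeememeememe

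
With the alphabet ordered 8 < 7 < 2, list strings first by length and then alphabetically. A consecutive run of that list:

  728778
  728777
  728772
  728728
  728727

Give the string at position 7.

728288

Continuing the enumeration 2 steps past 728727: 728727 → 728722 → (answer).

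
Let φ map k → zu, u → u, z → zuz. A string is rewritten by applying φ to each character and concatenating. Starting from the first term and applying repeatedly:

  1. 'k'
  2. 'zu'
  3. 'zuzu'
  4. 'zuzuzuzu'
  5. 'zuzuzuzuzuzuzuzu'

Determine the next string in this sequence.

zuzuzuzuzuzuzuzuzuzuzuzuzuzuzuzu

Applying the rule to each of the 16 symbols of zuzuzuzuzuzuzuzu gives the pieces zuz u zuz u zuz u zuz u zuz u zuz u zuz u zuz u, which concatenate to the answer.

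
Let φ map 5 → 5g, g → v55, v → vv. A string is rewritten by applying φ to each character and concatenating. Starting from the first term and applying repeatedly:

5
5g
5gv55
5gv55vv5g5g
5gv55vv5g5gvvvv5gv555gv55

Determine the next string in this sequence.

Replace each of the 25 characters of 5gv55vv5g5gvvvv5gv555gv55 in place — 5g v55 vv 5g 5g vv vv 5g v55 5g v55 vv vv vv vv 5g v55 vv 5g 5g 5g v55 vv 5g 5g — and concatenate.

5gv55vv5g5gvvvv5gv555gv55vvvvvvvv5gv55vv5g5g5gv55vv5g5g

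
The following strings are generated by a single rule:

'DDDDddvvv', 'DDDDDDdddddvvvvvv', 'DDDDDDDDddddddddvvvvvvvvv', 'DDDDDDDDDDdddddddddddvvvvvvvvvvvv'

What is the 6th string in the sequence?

DDDDDDDDDDDDDDdddddddddddddddddvvvvvvvvvvvvvvvvvv

Term n consists of 2n+2 D's, followed by 3n-1 d's, followed by 3n v's (n = 1, 2, …).
Setting n = 6 gives 14, 17, 18 characters in each block.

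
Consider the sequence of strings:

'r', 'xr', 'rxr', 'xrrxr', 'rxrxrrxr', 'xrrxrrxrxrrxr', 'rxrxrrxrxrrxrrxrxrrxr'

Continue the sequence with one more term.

xrrxrrxrxrrxrrxrxrrxrxrrxrrxrxrrxr

Each term (from the third on) is the two preceding terms concatenated in order: term 3 = r·xr = rxr.
The next term joins xrrxrrxrxrrxr and rxrxrrxrxrrxrrxrxrrxr.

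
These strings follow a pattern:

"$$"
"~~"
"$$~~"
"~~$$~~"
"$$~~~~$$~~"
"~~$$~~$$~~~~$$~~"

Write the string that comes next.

From term 3 onward, concatenate the second-to-last term with the last: $$·~~ = $$~~, ~~·$$~~ = ~~$$~~, …
So term 7 is $$~~~~$$~~·~~$$~~$$~~~~$$~~.

$$~~~~$$~~~~$$~~$$~~~~$$~~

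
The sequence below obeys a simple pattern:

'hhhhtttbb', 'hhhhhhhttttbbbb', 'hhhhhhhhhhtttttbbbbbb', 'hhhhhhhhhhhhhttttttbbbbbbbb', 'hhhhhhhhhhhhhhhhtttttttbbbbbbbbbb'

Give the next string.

The n-th term is 3n-2 h's then n+1 t's then 2n-2 b's, where the shown terms are n = 2, 3, 4, 5, 6.
Setting n = 7 gives 19, 8, 12 characters in each block.

hhhhhhhhhhhhhhhhhhhttttttttbbbbbbbbbbbb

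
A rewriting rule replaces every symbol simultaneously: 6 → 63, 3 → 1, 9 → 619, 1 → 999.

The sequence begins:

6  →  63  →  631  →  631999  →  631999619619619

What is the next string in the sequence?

Rewriting the 15 symbols of 631999619619619 one by one yields 63 1 999 619 619 619 63 999 619 63 999 619 63 999 619; concatenated:

631999619619619639996196399961963999619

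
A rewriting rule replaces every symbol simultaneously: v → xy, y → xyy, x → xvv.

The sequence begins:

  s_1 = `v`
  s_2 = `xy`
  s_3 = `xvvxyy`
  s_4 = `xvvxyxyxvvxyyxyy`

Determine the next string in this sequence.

Applying the rule to each of the 16 symbols of xvvxyxyxvvxyyxyy gives the pieces xvv xy xy xvv xyy xvv xyy xvv xy xy xvv xyy xyy xvv xyy xyy, which concatenate to the answer.

xvvxyxyxvvxyyxvvxyyxvvxyxyxvvxyyxyyxvvxyyxyy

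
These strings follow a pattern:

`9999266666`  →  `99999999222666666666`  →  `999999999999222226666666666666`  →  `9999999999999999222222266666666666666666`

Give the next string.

99999999999999999999222222222666666666666666666666

Term n consists of 4n 9's, followed by 2n-1 2's, followed by 4n+1 6's (n = 1, 2, …).
Setting n = 5 gives 20, 9, 21 characters in each block.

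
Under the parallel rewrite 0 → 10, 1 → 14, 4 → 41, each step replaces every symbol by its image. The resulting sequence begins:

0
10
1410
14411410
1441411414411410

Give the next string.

14414114411414411441411414411410

φ(1441411414411410) expands symbol-by-symbol to 14 41 41 14 41 14 14 41 14 41 41 14 14 41 14 10; joining the 16 pieces gives the next term.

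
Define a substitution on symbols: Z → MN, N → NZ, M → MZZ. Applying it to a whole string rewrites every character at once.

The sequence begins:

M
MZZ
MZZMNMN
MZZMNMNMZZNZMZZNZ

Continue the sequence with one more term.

Rewriting the 17 symbols of MZZMNMNMZZNZMZZNZ one by one yields MZZ MN MN MZZ NZ MZZ NZ MZZ MN MN NZ MN MZZ MN MN NZ MN; concatenated:

MZZMNMNMZZNZMZZNZMZZMNMNNZMNMZZMNMNNZMN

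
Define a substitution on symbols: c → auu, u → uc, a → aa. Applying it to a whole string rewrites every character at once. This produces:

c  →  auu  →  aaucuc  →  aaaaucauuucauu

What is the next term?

aaaaaaaaucauuaaucucucauuaaucuc

Applying the rule to each of the 14 symbols of aaaaucauuucauu gives the pieces aa aa aa aa uc auu aa uc uc uc auu aa uc uc, which concatenate to the answer.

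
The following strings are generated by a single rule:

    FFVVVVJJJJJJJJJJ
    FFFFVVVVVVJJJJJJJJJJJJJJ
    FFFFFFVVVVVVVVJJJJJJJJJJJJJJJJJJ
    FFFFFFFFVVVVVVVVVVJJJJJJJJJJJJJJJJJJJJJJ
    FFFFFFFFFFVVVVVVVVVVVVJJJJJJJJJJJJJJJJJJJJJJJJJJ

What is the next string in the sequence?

The n-th term is 2n-2 F's then 2n V's then 4n+2 J's, where the shown terms are n = 2, 3, 4, 5, 6.
Setting n = 7 gives 12, 14, 30 characters in each block.

FFFFFFFFFFFFVVVVVVVVVVVVVVJJJJJJJJJJJJJJJJJJJJJJJJJJJJJJ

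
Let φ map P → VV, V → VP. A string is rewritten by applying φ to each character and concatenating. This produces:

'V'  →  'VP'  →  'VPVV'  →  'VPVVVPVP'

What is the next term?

Apply φ to VPVVVPVP symbol by symbol: V→VP, P→VV, V→VP, V→VP, V→VP, P→VV, V→VP, P→VV; joined: VP VV VP VP VP VV VP VV.

VPVVVPVPVPVVVPVV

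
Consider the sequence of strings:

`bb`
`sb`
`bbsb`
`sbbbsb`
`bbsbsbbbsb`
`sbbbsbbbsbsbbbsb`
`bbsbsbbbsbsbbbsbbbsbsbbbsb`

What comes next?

From term 3 onward, concatenate the second-to-last term with the last: bb·sb = bbsb, sb·bbsb = sbbbsb, …
So term 8 is sbbbsbbbsbsbbbsb·bbsbsbbbsbsbbbsbbbsbsbbbsb.

sbbbsbbbsbsbbbsbbbsbsbbbsbsbbbsbbbsbsbbbsb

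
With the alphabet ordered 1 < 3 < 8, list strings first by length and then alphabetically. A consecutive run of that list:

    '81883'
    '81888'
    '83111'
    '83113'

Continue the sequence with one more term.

83118

The successor of 83113 increments the rightmost position that isn't already 8 and resets every position after it to 1.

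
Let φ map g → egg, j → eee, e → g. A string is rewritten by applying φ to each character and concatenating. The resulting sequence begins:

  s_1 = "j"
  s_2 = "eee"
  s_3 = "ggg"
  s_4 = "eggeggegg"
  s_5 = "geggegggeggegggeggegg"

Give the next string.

egggeggegggeggeggegggeggegggeggeggegggeggegggeggegg

Replace each of the 21 characters of geggegggeggegggeggegg in place — egg g egg egg g egg egg egg g egg egg g egg egg egg g egg egg g egg egg — and concatenate.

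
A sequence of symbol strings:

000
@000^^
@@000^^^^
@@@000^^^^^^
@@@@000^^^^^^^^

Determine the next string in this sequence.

@@@@@000^^^^^^^^^^

Each term wraps the previous one in @ on the left and ^^ on the right.
So the next term is @·@@@@000^^^^^^^^·^^.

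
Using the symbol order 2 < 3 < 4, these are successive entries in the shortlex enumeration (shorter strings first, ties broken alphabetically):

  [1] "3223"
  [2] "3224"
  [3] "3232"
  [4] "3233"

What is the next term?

The successor of 3233 increments the rightmost position that isn't already 4 and resets every position after it to 2.

3234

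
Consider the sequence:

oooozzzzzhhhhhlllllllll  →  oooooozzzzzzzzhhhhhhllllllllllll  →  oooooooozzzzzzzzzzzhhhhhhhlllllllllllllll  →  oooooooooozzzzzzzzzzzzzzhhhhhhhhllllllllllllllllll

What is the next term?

oooooooooooozzzzzzzzzzzzzzzzzhhhhhhhhhlllllllllllllllllllll

Term n consists of 2n o's, followed by 3n-1 z's, followed by n+3 h's, followed by 3n+3 l's, where the shown terms are n = 2, 3, 4, 5.
At n = 6 the blocks have lengths 12, 17, 9, 21.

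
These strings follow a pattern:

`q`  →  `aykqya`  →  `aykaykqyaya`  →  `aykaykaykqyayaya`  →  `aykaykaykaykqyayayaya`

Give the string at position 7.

Each term wraps the previous one in ayk on the left and ya on the right.
From aykaykaykaykqyayayaya, 2 further steps: aykaykaykaykqyayayaya → aykaykaykaykaykqyayayayaya → (answer).

aykaykaykaykaykaykqyayayayayaya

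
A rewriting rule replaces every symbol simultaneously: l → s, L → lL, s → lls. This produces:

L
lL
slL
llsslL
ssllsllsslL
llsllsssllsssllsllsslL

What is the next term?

φ(llsllsssllsssllsllsslL) expands symbol-by-symbol to s s lls s s lls lls lls s s lls lls lls s s lls s s lls lls s lL; joining the 22 pieces gives the next term.

ssllsssllsllsllsssllsllsllsssllsssllsllsslL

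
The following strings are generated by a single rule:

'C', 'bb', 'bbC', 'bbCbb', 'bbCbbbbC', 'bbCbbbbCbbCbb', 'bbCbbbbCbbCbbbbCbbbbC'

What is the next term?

Each term (from the third on) is the previous term followed by the one before it: term 3 = bb·C = bbC.
The next term joins bbCbbbbCbbCbbbbCbbbbC and bbCbbbbCbbCbb.

bbCbbbbCbbCbbbbCbbbbCbbCbbbbCbbCbb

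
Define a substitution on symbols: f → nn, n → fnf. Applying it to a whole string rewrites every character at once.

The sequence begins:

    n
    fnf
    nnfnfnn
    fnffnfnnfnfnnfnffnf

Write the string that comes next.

Rewriting the 19 symbols of fnffnfnnfnfnnfnffnf one by one yields nn fnf nn nn fnf nn fnf fnf nn fnf nn fnf fnf nn fnf nn nn fnf nn; concatenated:

nnfnfnnnnfnfnnfnffnfnnfnfnnfnffnfnnfnfnnnnfnfnn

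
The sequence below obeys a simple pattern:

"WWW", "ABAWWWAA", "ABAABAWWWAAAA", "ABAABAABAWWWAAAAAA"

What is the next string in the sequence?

Every step adds ABA to the front and AA to the end of the previous string.
So the next term is ABA·ABAABAABAWWWAAAAAA·AA.

ABAABAABAABAWWWAAAAAAAA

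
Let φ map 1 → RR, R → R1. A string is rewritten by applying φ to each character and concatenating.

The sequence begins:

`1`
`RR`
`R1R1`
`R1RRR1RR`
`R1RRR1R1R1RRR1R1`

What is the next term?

Rewriting the 16 symbols of R1RRR1R1R1RRR1R1 one by one yields R1 RR R1 R1 R1 RR R1 RR R1 RR R1 R1 R1 RR R1 RR; concatenated:

R1RRR1R1R1RRR1RRR1RRR1R1R1RRR1RR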